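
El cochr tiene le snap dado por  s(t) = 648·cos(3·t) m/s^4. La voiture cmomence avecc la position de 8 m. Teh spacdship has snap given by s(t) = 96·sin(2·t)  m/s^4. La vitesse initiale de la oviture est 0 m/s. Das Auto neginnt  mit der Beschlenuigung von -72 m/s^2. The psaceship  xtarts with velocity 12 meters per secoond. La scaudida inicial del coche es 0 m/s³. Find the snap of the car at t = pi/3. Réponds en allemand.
Wir haben den Snap s(t) = 648·cos(3·t). Durch Einsetzen von t = pi/3: s(pi/3) = -648.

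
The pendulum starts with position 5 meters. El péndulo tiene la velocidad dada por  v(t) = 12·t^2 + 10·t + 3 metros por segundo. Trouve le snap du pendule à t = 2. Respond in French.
Pour résoudre ceci, nous devons prendre 3 dérivées de notre équation de la vitesse v(t) = 12·t^2 + 10·t + 3. La dérivée de la vitesse donne l'accélération: a(t) = 24·t + 10. En dérivant l'accélération, nous obtenons le jerk: j(t) = 24. En dérivant le jerk, nous obtenons le snap: s(t) = 0. Nous avons le snap s(t) = 0. En substituant t = 2: s(2) = 0.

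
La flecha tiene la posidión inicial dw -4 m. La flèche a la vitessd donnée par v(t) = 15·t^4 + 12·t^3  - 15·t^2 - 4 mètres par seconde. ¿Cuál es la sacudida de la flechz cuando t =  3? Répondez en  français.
En partant de la vitesse v(t) = 15·t^4 + 12·t^3 - 15·t^2 - 4, nous prenons 2 dérivées. En prenant d/dt de v(t), nous trouvons a(t) = 60·t^3 + 36·t^2 - 30·t. En prenant d/dt de a(t), nous trouvons j(t) = 180·t^2 + 72·t - 30. Nous avons le jerk j(t) = 180·t^2 + 72·t - 30. En substituant t = 3: j(3) = 1806.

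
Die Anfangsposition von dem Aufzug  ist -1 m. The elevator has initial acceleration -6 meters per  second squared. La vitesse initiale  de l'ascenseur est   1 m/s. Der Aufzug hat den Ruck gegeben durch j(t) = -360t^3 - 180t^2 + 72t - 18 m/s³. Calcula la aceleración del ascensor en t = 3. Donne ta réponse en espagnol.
Debemos encontrar la integral de nuestra ecuación de la sacudida j(t) = -360·t^3 - 180·t^2 + 72·t - 18 1 vez. Integrando la sacudida y usando la condición inicial a(0) = -6, obtenemos a(t) = -90·t^4 - 60·t^3 + 36·t^2 - 18·t - 6. Usando a(t) = -90·t^4 - 60·t^3 + 36·t^2 - 18·t - 6 y sustituyendo t = 3, encontramos a = -8646.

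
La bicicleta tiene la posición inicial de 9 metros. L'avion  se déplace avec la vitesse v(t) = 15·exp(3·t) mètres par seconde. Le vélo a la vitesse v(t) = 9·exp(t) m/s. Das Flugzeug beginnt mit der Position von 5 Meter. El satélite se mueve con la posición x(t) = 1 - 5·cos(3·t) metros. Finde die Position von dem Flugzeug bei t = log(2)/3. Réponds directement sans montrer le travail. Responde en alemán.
Die Position bei t = log(2)/3 ist x = 10.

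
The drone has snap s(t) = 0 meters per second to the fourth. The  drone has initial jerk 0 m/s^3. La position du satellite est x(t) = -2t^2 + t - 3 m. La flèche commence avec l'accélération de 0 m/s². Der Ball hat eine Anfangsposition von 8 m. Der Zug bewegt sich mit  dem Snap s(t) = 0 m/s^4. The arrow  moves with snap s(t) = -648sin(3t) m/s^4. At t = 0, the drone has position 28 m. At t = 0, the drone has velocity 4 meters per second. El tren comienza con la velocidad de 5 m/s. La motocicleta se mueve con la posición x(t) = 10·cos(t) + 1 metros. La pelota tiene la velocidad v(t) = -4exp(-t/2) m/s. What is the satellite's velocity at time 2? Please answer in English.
Starting from position x(t) = -2·t^2 + t - 3, we take 1 derivative. The derivative of position gives velocity: v(t) = 1 - 4·t. We have velocity v(t) = 1 - 4·t. Substituting t = 2: v(2) = -7.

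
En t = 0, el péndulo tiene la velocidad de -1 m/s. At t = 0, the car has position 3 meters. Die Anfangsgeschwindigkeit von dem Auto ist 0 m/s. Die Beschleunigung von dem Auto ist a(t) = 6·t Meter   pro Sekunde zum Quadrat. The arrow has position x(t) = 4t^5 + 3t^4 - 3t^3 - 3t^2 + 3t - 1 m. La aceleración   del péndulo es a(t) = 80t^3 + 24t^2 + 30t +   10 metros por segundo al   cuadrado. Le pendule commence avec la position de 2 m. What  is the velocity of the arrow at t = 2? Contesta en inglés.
We must differentiate our position equation x(t) = 4·t^5 + 3·t^4 - 3·t^3 - 3·t^2 + 3·t - 1 1 time. The derivative of position gives velocity: v(t) = 20·t^4 + 12·t^3 - 9·t^2 - 6·t + 3. From the given velocity equation v(t) = 20·t^4 + 12·t^3 - 9·t^2 - 6·t + 3, we substitute t = 2 to get v = 371.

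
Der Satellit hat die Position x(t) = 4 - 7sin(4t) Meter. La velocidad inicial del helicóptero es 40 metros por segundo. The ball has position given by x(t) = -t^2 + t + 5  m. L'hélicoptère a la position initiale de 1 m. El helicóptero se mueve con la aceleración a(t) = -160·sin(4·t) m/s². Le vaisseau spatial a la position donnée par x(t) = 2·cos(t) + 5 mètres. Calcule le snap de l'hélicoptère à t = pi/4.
En partant de l'accélération a(t) = -160·sin(4·t), nous prenons 2 dérivées. En dérivant l'accélération, nous obtenons le jerk: j(t) = -640·cos(4·t). La dérivée du jerk donne le snap: s(t) = 2560·sin(4·t). Nous avons le snap s(t) = 2560·sin(4·t). En substituant t = pi/4: s(pi/4) = 0.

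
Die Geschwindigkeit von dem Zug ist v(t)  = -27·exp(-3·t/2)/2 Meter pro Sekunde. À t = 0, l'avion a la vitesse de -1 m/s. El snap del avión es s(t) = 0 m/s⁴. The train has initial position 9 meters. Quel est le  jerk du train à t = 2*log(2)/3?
En partant de la vitesse v(t) = -27·exp(-3·t/2)/2, nous prenons 2 dérivées. En prenant d/dt de v(t), nous trouvons a(t) = 81·exp(-3·t/2)/4. En dérivant l'accélération, nous obtenons le jerk: j(t) = -243·exp(-3·t/2)/8. De l'équation du jerk j(t) = -243·exp(-3·t/2)/8, nous substituons t = 2*log(2)/3 pour obtenir j = -243/16.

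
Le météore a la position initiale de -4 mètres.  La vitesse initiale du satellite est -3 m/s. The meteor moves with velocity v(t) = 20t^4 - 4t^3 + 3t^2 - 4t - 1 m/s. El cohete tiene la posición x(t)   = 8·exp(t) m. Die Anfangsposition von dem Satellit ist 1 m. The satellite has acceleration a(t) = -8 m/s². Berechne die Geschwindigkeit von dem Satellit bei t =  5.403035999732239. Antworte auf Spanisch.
Necesitamos integrar nuestra ecuación de la aceleración a(t) = -8 1 vez. Tomando ∫a(t)dt y aplicando v(0) = -3, encontramos v(t) = -8·t - 3. Usando v(t) = -8·t - 3 y sustituyendo t = 5.403035999732239, encontramos v = -46.2242879978579.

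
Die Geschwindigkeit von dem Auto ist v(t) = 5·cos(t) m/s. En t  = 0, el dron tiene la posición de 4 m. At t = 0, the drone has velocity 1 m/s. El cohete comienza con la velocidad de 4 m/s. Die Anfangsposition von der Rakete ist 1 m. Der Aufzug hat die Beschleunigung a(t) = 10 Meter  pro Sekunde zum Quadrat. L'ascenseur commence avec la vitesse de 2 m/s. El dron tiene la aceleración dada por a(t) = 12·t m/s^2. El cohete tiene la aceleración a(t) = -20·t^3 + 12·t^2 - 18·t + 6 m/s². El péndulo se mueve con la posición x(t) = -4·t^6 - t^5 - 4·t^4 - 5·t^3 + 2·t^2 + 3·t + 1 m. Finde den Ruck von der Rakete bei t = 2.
Wir müssen unsere Gleichung für die Beschleunigung a(t) = -20·t^3 + 12·t^2 - 18·t + 6 1-mal ableiten. Mit d/dt von a(t) finden wir j(t) = -60·t^2 + 24·t - 18. Wir haben den Ruck j(t) = -60·t^2 + 24·t - 18. Durch Einsetzen von t = 2: j(2) = -210.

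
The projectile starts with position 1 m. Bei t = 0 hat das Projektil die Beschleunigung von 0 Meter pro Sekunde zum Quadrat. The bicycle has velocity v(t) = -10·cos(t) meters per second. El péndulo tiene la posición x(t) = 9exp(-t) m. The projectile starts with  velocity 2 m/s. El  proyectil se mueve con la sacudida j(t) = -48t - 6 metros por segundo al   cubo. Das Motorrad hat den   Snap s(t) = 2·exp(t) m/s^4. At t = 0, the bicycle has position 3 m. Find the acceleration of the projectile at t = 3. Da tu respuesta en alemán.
Um dies zu lösen, müssen wir 1 Integral unserer Gleichung für den Ruck j(t) = -48·t - 6 finden. Die Stammfunktion von dem Ruck ist die Beschleunigung. Mit a(0) = 0 erhalten wir a(t) = 6·t·(-4·t - 1). Mit a(t) = 6·t·(-4·t - 1) und Einsetzen von t = 3, finden wir a = -234.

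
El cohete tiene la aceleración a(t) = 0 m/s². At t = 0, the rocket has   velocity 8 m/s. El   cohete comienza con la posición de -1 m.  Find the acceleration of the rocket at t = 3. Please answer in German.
Mit a(t) = 0 und Einsetzen von t = 3, finden wir a = 0.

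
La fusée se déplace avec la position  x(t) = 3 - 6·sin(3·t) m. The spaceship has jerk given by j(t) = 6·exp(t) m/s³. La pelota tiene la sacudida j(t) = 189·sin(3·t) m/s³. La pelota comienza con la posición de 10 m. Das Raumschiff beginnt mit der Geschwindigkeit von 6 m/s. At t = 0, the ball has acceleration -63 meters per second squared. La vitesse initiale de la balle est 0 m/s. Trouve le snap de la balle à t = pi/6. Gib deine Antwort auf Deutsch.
Um dies zu lösen, müssen wir 1 Ableitung unserer Gleichung für den Ruck j(t) = 189·sin(3·t) nehmen. Durch Ableiten von dem Ruck erhalten wir den Snap: s(t) = 567·cos(3·t). Wir haben den Snap s(t) = 567·cos(3·t). Durch Einsetzen von t = pi/6: s(pi/6) = 0.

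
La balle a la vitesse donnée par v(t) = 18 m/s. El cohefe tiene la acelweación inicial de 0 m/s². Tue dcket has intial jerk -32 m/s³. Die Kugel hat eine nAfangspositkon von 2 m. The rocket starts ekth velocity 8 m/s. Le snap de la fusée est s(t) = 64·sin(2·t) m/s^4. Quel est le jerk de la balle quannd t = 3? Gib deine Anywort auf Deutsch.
Ausgehend von der Geschwindigkeit v(t) = 18, nehmen wir 2 Ableitungen. Mit d/dt von v(t) finden wir a(t) = 0. Mit d/dt von a(t) finden wir j(t) = 0. Mit j(t) = 0 und Einsetzen von t = 3, finden wir j = 0.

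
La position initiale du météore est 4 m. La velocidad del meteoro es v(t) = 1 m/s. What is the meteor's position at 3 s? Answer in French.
Nous devons trouver la primitive de notre équation de la vitesse v(t) = 1 1 fois. En intégrant la vitesse et en utilisant la condition initiale x(0) = 4, nous obtenons x(t) = t + 4. En utilisant x(t) = t + 4 et en substituant t = 3, nous trouvons x = 7.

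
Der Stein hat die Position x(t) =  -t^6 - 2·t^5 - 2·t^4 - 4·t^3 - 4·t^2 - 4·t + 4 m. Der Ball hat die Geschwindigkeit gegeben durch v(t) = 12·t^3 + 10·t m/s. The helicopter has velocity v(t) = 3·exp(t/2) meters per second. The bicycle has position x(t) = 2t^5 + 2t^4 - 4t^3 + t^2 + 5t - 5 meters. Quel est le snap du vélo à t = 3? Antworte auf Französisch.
En partant de la position x(t) = 2·t^5 + 2·t^4 - 4·t^3 + t^2 + 5·t - 5, nous prenons 4 dérivées. En prenant d/dt de x(t), nous trouvons v(t) = 10·t^4 + 8·t^3 - 12·t^2 + 2·t + 5. En dérivant la vitesse, nous obtenons l'accélération: a(t) = 40·t^3 + 24·t^2 - 24·t + 2. La dérivée de l'accélération donne le jerk: j(t) = 120·t^2 + 48·t - 24. En dérivant le jerk, nous obtenons le snap: s(t) = 240·t + 48. En utilisant s(t) = 240·t + 48 et en substituant t = 3, nous trouvons s = 768.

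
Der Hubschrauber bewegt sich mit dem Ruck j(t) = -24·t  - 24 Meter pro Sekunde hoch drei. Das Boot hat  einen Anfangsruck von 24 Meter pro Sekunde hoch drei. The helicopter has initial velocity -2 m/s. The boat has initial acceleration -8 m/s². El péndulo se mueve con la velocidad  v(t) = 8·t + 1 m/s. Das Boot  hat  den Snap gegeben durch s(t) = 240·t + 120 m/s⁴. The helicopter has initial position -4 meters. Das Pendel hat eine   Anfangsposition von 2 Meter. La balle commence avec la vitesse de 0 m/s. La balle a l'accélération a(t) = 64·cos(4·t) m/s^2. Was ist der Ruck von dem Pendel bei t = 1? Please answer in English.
We must differentiate our velocity equation v(t) = 8·t + 1 2 times. The derivative of velocity gives acceleration: a(t) = 8. The derivative of acceleration gives jerk: j(t) = 0. Using j(t) = 0 and substituting t = 1, we find j = 0.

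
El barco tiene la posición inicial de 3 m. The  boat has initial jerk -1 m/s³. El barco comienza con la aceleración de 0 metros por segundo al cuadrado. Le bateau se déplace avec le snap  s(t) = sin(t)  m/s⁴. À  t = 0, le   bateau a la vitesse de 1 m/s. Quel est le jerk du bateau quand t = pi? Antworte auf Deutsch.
Ausgehend von dem Snap s(t) = sin(t), nehmen wir 1 Stammfunktion. Mit ∫s(t)dt und Anwendung von j(0) = -1, finden wir j(t) = -cos(t). Mit j(t) = -cos(t) und Einsetzen von t = pi, finden wir j = 1.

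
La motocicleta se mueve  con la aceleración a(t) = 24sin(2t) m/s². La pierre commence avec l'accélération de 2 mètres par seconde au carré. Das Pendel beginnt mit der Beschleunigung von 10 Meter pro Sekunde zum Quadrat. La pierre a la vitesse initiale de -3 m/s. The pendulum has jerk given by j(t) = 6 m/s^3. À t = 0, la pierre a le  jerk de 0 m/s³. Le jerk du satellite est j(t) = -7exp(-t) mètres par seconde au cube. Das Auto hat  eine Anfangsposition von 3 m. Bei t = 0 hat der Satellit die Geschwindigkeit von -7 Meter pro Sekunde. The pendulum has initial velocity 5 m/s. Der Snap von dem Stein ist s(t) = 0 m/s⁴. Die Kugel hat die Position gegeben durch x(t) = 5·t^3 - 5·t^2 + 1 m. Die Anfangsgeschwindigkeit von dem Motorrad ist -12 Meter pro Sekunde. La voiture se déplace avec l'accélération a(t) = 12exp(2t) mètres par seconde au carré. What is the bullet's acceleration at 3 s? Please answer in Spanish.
Para resolver esto, necesitamos tomar 2 derivadas de nuestra ecuación de la posición x(t) = 5·t^3 - 5·t^2 + 1. Tomando d/dt de x(t), encontramos v(t) = 15·t^2 - 10·t. Derivando la velocidad, obtenemos la aceleración: a(t) = 30·t - 10. Tenemos la aceleración a(t) = 30·t - 10. Sustituyendo t = 3: a(3) = 80.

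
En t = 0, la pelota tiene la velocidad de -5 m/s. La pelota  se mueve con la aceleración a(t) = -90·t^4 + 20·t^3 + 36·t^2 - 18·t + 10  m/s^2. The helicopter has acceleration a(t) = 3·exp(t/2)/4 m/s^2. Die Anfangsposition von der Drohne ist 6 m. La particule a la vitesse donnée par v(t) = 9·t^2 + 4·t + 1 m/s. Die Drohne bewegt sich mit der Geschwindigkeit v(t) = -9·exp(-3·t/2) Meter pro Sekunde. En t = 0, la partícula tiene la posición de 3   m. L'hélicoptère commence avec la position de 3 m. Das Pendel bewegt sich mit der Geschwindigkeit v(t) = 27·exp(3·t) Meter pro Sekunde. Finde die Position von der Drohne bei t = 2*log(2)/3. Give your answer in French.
Nous devons trouver l'intégrale de notre équation de la vitesse v(t) = -9·exp(-3·t/2) 1 fois. L'intégrale de la vitesse, avec x(0) = 6, donne la position: x(t) = 6·exp(-3·t/2). De l'équation de la position x(t) = 6·exp(-3·t/2), nous substituons t = 2*log(2)/3 pour obtenir x = 3.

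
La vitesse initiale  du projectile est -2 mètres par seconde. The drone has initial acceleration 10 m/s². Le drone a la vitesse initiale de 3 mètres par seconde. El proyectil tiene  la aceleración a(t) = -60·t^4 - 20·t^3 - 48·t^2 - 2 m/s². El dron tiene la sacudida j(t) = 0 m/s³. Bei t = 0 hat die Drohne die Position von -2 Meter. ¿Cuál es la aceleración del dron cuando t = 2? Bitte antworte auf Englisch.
To solve this, we need to take 1 antiderivative of our jerk equation j(t) = 0. Taking ∫j(t)dt and applying a(0) = 10, we find a(t) = 10. We have acceleration a(t) = 10. Substituting t = 2: a(2) = 10.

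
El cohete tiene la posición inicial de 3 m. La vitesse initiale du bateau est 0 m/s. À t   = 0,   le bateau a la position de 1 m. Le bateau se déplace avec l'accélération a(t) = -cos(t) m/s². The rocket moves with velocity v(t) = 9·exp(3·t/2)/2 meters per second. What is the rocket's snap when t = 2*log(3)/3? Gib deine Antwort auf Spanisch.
Para resolver esto, necesitamos tomar 3 derivadas de nuestra ecuación de la velocidad v(t) = 9·exp(3·t/2)/2. Derivando la velocidad, obtenemos la aceleración: a(t) = 27·exp(3·t/2)/4. Derivando la aceleración, obtenemos la sacudida: j(t) = 81·exp(3·t/2)/8. Tomando d/dt de j(t), encontramos s(t) = 243·exp(3·t/2)/16. Tenemos el snap s(t) = 243·exp(3·t/2)/16. Sustituyendo t = 2*log(3)/3: s(2*log(3)/3) = 729/16.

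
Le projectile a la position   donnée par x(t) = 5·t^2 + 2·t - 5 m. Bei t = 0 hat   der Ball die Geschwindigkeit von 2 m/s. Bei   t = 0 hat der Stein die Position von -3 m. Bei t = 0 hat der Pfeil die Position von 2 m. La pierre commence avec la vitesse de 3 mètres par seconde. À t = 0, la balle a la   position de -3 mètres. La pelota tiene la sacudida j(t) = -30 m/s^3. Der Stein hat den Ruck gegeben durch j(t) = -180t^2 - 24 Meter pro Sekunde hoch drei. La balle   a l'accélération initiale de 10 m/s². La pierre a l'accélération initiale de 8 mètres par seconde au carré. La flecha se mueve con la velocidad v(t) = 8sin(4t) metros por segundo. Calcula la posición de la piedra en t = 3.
Partiendo de la sacudida j(t) = -180·t^2 - 24, tomamos 3 antiderivadas. Integrando la sacudida y usando la condición inicial a(0) = 8, obtenemos a(t) = -60·t^3 - 24·t + 8. Integrando la aceleración y usando la condición inicial v(0) = 3, obtenemos v(t) = -15·t^4 - 12·t^2 + 8·t + 3. Tomando ∫v(t)dt y aplicando x(0) = -3, encontramos x(t) = -3·t^5 - 4·t^3 + 4·t^2 + 3·t - 3. De la ecuación de la posición x(t) = -3·t^5 - 4·t^3 + 4·t^2 + 3·t - 3, sustituimos t = 3 para obtener x = -795.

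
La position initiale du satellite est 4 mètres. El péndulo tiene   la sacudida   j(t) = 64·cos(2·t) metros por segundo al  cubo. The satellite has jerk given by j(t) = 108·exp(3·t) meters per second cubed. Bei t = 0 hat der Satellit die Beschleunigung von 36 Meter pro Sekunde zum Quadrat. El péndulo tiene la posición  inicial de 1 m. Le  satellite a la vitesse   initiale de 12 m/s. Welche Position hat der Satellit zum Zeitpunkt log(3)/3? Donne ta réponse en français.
En partant du jerk j(t) = 108·exp(3·t), nous prenons 3 intégrales. La primitive du jerk est l'accélération. En utilisant a(0) = 36, nous obtenons a(t) = 36·exp(3·t). L'intégrale de l'accélération est la vitesse. En utilisant v(0) = 12, nous obtenons v(t) = 12·exp(3·t). En prenant ∫v(t)dt et en appliquant x(0) = 4, nous trouvons x(t) = 4·exp(3·t). Nous avons la position x(t) = 4·exp(3·t). En substituant t = log(3)/3: x(log(3)/3) = 12.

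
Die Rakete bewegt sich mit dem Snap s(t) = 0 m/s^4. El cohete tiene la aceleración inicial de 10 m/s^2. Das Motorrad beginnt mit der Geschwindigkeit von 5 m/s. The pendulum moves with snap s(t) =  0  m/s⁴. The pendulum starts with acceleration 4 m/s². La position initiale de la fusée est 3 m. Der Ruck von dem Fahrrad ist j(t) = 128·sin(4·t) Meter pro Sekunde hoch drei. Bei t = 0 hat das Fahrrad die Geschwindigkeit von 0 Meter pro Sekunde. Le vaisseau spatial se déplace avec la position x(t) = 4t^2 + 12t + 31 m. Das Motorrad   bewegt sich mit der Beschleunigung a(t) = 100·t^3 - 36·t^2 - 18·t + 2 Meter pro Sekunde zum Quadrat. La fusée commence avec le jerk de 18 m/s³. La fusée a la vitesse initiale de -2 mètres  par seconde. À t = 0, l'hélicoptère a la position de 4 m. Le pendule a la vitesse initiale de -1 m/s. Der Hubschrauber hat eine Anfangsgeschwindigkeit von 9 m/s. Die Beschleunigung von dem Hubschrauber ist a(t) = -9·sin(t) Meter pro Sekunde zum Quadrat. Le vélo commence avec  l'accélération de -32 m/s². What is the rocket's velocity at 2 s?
Starting from snap s(t) = 0, we take 3 antiderivatives. Integrating snap and using the initial condition j(0) = 18, we get j(t) = 18. Taking ∫j(t)dt and applying a(0) = 10, we find a(t) = 18·t + 10. The integral of acceleration, with v(0) = -2, gives velocity: v(t) = 9·t^2 + 10·t - 2. From the given velocity equation v(t) = 9·t^2 + 10·t - 2, we substitute t = 2 to get v = 54.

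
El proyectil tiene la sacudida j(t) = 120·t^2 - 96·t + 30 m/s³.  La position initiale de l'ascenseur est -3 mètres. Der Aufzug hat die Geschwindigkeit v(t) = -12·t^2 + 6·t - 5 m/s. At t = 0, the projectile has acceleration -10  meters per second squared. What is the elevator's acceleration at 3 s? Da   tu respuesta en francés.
En partant de la vitesse v(t) = -12·t^2 + 6·t - 5, nous prenons 1 dérivée. La dérivée de la vitesse donne l'accélération: a(t) = 6 - 24·t. Nous avons l'accélération a(t) = 6 - 24·t. En substituant t = 3: a(3) = -66.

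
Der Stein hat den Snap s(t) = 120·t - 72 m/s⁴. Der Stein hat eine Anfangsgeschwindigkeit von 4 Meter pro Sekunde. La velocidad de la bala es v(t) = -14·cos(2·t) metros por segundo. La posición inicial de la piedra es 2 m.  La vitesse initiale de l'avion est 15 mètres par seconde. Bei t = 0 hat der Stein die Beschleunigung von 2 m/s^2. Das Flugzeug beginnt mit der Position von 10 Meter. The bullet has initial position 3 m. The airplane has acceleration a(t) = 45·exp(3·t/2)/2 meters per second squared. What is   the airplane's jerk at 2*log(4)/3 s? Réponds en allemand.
Wir müssen unsere Gleichung für die Beschleunigung a(t) = 45·exp(3·t/2)/2 1-mal ableiten. Die Ableitung von der Beschleunigung ergibt den Ruck: j(t) = 135·exp(3·t/2)/4. Mit j(t) = 135·exp(3·t/2)/4 und Einsetzen von t = 2*log(4)/3, finden wir j = 135.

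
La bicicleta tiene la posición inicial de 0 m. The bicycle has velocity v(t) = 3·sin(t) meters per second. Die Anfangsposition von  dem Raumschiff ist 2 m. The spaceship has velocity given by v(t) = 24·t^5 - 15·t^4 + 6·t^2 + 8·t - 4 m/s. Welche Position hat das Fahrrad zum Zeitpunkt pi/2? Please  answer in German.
Ausgehend von der Geschwindigkeit v(t) = 3·sin(t), nehmen wir 1 Stammfunktion. Durch Integration von der Geschwindigkeit und Verwendung der Anfangsbedingung x(0) = 0, erhalten wir x(t) = 3 - 3·cos(t). Aus der Gleichung für die Position x(t) = 3 - 3·cos(t), setzen wir t = pi/2 ein und erhalten x = 3.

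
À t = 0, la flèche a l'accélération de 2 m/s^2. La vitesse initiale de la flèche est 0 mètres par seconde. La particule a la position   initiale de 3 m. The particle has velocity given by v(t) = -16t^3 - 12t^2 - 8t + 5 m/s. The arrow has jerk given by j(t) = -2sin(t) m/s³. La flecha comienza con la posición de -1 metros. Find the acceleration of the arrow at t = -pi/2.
Starting from jerk j(t) = -2·sin(t), we take 1 antiderivative. The antiderivative of jerk is acceleration. Using a(0) = 2, we get a(t) = 2·cos(t). From the given acceleration equation a(t) = 2·cos(t), we substitute t = -pi/2 to get a = 0.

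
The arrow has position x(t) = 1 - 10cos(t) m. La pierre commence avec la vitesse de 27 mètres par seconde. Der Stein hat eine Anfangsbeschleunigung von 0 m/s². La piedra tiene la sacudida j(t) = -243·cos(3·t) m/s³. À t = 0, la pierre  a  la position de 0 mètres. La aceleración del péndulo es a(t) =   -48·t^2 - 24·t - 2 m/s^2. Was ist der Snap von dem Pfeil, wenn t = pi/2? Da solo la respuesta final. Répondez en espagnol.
La respuesta es 0.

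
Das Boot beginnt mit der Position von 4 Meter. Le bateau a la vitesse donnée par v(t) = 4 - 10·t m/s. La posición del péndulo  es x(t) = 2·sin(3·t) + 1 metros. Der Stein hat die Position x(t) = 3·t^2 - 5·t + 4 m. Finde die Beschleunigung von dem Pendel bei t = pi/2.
Ausgehend von der Position x(t) = 2·sin(3·t) + 1, nehmen wir 2 Ableitungen. Durch Ableiten von der Position erhalten wir die Geschwindigkeit: v(t) = 6·cos(3·t). Durch Ableiten von der Geschwindigkeit erhalten wir die Beschleunigung: a(t) = -18·sin(3·t). Aus der Gleichung für die Beschleunigung a(t) = -18·sin(3·t), setzen wir t = pi/2 ein und erhalten a = 18.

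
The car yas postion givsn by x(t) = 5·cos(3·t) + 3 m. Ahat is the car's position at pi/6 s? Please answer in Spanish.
Usando x(t) = 5·cos(3·t) + 3 y sustituyendo t = pi/6, encontramos x = 3.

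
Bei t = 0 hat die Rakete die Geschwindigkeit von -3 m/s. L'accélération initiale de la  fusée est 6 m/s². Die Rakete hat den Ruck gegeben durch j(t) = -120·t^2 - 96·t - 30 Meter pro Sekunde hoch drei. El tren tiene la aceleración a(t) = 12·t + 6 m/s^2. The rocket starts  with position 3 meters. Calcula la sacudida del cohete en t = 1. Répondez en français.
En utilisant j(t) = -120·t^2 - 96·t - 30 et en substituant t = 1, nous trouvons j = -246.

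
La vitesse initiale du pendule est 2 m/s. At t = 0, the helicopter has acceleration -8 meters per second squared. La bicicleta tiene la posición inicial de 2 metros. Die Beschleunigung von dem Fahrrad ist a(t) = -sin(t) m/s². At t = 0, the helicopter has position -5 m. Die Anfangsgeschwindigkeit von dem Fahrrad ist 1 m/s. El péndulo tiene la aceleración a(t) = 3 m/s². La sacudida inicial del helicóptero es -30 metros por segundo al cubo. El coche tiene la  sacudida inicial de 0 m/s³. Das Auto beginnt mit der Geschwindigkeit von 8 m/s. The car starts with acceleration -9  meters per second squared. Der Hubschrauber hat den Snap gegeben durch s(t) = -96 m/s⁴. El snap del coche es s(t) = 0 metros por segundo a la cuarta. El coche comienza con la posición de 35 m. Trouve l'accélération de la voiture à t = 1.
En partant du snap s(t) = 0, nous prenons 2 intégrales. L'intégrale du snap est le jerk. En utilisant j(0) = 0, nous obtenons j(t) = 0. L'intégrale du jerk est l'accélération. En utilisant a(0) = -9, nous obtenons a(t) = -9. De l'équation de l'accélération a(t) = -9, nous substituons t = 1 pour obtenir a = -9.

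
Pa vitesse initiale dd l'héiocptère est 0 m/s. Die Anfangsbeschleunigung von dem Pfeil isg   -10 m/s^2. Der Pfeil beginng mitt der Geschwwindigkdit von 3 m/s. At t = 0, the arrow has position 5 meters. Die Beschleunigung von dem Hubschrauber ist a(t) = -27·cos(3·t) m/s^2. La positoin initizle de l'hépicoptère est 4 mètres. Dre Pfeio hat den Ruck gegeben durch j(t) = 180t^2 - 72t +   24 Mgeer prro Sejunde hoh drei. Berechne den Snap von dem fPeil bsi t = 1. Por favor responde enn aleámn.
Ausgehend von dem Ruck j(t) = 180·t^2 - 72·t + 24, nehmen wir 1 Ableitung. Die Ableitung von dem Ruck ergibt den Snap: s(t) = 360·t - 72. Aus der Gleichung für den Snap s(t) = 360·t - 72, setzen wir t = 1 ein und erhalten s = 288.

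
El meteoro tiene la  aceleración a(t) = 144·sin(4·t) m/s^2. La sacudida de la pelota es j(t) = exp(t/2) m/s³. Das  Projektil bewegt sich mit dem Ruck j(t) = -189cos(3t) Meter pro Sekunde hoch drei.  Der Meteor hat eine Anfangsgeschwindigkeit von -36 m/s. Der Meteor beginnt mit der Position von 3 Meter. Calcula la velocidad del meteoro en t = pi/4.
Para resolver esto, necesitamos tomar 1 antiderivada de nuestra ecuación de la aceleración a(t) = 144·sin(4·t). Integrando la aceleración y usando la condición inicial v(0) = -36, obtenemos v(t) = -36·cos(4·t). Tenemos la velocidad v(t) = -36·cos(4·t). Sustituyendo t = pi/4: v(pi/4) = 36.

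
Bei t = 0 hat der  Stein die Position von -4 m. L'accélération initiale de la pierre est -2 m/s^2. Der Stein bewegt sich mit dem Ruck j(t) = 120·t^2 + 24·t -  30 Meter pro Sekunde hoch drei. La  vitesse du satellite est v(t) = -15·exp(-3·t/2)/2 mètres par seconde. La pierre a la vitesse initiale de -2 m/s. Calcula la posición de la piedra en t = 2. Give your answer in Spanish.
Para resolver esto, necesitamos tomar 3 antiderivadas de nuestra ecuación de la sacudida j(t) = 120·t^2 + 24·t - 30. Integrando la sacudida y usando la condición inicial a(0) = -2, obtenemos a(t) = 40·t^3 + 12·t^2 - 30·t - 2. Tomando ∫a(t)dt y aplicando v(0) = -2, encontramos v(t) = 10·t^4 + 4·t^3 - 15·t^2 - 2·t - 2. La antiderivada de la velocidad, con x(0) = -4, da la posición: x(t) = 2·t^5 + t^4 - 5·t^3 - t^2 - 2·t - 4. Usando x(t) = 2·t^5 + t^4 - 5·t^3 - t^2 - 2·t - 4 y sustituyendo t = 2, encontramos x = 28.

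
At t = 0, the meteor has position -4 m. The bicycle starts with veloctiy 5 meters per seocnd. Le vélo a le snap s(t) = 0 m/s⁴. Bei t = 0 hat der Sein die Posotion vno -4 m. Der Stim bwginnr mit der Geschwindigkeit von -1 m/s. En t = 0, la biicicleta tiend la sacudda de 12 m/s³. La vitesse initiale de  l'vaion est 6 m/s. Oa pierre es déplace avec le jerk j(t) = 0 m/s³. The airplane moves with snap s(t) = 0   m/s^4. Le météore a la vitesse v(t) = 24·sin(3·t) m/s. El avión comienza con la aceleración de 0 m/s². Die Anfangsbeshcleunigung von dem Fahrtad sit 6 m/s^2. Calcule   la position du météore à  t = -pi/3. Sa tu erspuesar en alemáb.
Um dies zu lösen, müssen wir 1 Stammfunktion unserer Gleichung für die Geschwindigkeit v(t) = 24·sin(3·t) finden. Das Integral von der Geschwindigkeit, mit x(0) = -4, ergibt die Position: x(t) = 4 - 8·cos(3·t). Wir haben die Position x(t) = 4 - 8·cos(3·t). Durch Einsetzen von t = -pi/3: x(-pi/3) = 12.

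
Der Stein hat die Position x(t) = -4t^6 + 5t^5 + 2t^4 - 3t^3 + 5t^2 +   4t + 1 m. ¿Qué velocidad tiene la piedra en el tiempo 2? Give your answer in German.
Um dies zu lösen, müssen wir 1 Ableitung unserer Gleichung für die Position x(t) = -4·t^6 + 5·t^5 + 2·t^4 - 3·t^3 + 5·t^2 + 4·t + 1 nehmen. Mit d/dt von x(t) finden wir v(t) = -24·t^5 + 25·t^4 + 8·t^3 - 9·t^2 + 10·t + 4. Aus der Gleichung für die Geschwindigkeit v(t) = -24·t^5 + 25·t^4 + 8·t^3 - 9·t^2 + 10·t + 4, setzen wir t = 2 ein und erhalten v = -316.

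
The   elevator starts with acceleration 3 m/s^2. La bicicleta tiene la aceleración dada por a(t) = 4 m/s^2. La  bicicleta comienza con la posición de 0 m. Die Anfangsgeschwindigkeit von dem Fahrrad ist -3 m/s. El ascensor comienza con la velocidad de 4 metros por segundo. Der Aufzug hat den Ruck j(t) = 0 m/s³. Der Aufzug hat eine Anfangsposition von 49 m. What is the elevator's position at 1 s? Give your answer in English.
To solve this, we need to take 3 antiderivatives of our jerk equation j(t) = 0. The antiderivative of jerk is acceleration. Using a(0) = 3, we get a(t) = 3. The integral of acceleration is velocity. Using v(0) = 4, we get v(t) = 3·t + 4. The antiderivative of velocity, with x(0) = 49, gives position: x(t) = 3·t^2/2 + 4·t + 49. From the given position equation x(t) = 3·t^2/2 + 4·t + 49, we substitute t = 1 to get x = 109/2.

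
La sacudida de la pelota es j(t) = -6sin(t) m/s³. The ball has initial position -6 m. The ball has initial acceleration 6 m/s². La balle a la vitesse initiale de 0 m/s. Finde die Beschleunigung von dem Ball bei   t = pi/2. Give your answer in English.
To solve this, we need to take 1 integral of our jerk equation j(t) = -6·sin(t). Integrating jerk and using the initial condition a(0) = 6, we get a(t) = 6·cos(t). Using a(t) = 6·cos(t) and substituting t = pi/2, we find a = 0.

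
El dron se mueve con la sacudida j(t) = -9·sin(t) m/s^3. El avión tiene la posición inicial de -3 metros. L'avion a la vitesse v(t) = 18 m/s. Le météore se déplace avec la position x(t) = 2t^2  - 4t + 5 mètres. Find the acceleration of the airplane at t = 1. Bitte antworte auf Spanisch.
Para resolver esto, necesitamos tomar 1 derivada de nuestra ecuación de la velocidad v(t) = 18. Tomando d/dt de v(t), encontramos a(t) = 0. Usando a(t) = 0 y sustituyendo t = 1, encontramos a = 0.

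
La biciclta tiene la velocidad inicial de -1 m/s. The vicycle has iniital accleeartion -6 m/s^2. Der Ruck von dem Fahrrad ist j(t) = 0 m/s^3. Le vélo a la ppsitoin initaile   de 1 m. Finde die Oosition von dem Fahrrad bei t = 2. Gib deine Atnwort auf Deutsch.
Wir müssen unsere Gleichung für den Ruck j(t) = 0 3-mal integrieren. Das Integral von dem Ruck ist die Beschleunigung. Mit a(0) = -6 erhalten wir a(t) = -6. Mit ∫a(t)dt und Anwendung von v(0) = -1, finden wir v(t) = -6·t - 1. Durch Integration von der Geschwindigkeit und Verwendung der Anfangsbedingung x(0) = 1, erhalten wir x(t) = -3·t^2 - t + 1. Wir haben die Position x(t) = -3·t^2 - t + 1. Durch Einsetzen von t = 2: x(2) = -13.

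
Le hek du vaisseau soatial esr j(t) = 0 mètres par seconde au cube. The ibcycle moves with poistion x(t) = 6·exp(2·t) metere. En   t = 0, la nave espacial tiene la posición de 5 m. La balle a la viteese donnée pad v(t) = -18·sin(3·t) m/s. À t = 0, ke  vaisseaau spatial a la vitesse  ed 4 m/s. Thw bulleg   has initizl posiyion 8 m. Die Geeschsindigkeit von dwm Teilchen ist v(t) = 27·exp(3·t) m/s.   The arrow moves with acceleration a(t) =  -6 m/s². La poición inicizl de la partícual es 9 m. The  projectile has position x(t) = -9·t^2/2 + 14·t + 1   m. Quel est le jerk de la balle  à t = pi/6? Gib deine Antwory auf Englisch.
To solve this, we need to take 2 derivatives of our velocity equation v(t) = -18·sin(3·t). The derivative of velocity gives acceleration: a(t) = -54·cos(3·t). The derivative of acceleration gives jerk: j(t) = 162·sin(3·t). Using j(t) = 162·sin(3·t) and substituting t = pi/6, we find j = 162.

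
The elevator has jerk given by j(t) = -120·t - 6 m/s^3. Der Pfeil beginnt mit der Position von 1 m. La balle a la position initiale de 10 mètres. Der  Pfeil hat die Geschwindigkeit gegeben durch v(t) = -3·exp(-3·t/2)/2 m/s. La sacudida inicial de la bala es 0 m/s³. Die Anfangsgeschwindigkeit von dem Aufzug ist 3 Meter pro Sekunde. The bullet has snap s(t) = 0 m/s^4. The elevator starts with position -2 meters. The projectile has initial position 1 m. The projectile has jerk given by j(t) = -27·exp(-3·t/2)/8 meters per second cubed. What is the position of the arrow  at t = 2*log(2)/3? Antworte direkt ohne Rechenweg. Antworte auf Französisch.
La réponse est 1/2.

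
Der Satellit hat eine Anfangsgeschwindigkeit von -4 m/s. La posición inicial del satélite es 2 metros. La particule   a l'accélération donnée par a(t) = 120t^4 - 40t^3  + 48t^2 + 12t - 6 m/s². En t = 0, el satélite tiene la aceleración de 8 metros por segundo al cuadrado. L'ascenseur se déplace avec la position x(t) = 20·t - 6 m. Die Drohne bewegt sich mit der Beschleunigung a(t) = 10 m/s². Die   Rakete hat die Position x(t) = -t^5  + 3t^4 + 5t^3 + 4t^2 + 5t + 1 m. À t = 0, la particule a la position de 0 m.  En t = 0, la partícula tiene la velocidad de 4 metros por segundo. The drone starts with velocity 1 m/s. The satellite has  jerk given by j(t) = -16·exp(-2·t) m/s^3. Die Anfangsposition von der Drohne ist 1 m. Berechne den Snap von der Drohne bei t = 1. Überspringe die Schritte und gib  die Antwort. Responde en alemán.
s(1) = 0.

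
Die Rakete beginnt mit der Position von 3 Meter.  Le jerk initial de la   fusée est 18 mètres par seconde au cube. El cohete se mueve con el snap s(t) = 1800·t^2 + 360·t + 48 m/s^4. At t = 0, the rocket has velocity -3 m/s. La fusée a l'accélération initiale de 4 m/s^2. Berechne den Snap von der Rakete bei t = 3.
Wir haben den Snap s(t) = 1800·t^2 + 360·t + 48. Durch Einsetzen von t = 3: s(3) = 17328.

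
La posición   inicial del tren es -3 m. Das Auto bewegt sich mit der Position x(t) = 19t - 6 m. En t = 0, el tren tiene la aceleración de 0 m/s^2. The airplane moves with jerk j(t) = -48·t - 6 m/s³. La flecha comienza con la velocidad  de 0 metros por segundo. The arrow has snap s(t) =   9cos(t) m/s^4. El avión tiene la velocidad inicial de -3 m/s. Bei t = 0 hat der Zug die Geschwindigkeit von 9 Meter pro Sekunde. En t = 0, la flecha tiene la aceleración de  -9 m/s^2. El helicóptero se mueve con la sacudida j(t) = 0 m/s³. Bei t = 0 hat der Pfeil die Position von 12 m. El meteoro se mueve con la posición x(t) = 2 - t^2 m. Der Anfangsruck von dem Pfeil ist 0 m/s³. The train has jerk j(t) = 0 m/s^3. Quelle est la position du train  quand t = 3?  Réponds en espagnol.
Necesitamos integrar nuestra ecuación de la sacudida j(t) = 0 3 veces. Integrando la sacudida y usando la condición inicial a(0) = 0, obtenemos a(t) = 0. La integral de la aceleración, con v(0) = 9, da la velocidad: v(t) = 9. Integrando la velocidad y usando la condición inicial x(0) = -3, obtenemos x(t) = 9·t - 3. Usando x(t) = 9·t - 3 y sustituyendo t = 3, encontramos x = 24.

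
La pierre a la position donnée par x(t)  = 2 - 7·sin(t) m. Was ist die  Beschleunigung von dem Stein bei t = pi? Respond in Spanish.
Partiendo de la posición x(t) = 2 - 7·sin(t), tomamos 2 derivadas. La derivada de la posición da la velocidad: v(t) = -7·cos(t). Tomando d/dt de v(t), encontramos a(t) = 7·sin(t). Usando a(t) = 7·sin(t) y sustituyendo t = pi, encontramos a = 0.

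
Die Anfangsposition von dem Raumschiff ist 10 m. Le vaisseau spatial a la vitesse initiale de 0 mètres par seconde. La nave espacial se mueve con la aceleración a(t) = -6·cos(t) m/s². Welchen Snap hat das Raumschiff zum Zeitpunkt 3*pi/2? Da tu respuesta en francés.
Nous devons dériver notre équation de l'accélération a(t) = -6·cos(t) 2 fois. La dérivée de l'accélération donne le jerk: j(t) = 6·sin(t). La dérivée du jerk donne le snap: s(t) = 6·cos(t). En utilisant s(t) = 6·cos(t) et en substituant t = 3*pi/2, nous trouvons s = 0.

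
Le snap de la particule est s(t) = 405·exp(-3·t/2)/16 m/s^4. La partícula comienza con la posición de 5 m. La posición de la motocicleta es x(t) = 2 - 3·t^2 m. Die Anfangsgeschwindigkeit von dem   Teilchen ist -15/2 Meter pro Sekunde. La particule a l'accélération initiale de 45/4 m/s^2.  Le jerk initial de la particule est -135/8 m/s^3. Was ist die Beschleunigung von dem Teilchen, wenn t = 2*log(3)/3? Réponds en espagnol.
Partiendo del snap s(t) = 405·exp(-3·t/2)/16, tomamos 2 antiderivadas. Integrando el snap y usando la condición inicial j(0) = -135/8, obtenemos j(t) = -135·exp(-3·t/2)/8. Integrando la sacudida y usando la condición inicial a(0) = 45/4, obtenemos a(t) = 45·exp(-3·t/2)/4. De la ecuación de la aceleración a(t) = 45·exp(-3·t/2)/4, sustituimos t = 2*log(3)/3 para obtener a = 15/4.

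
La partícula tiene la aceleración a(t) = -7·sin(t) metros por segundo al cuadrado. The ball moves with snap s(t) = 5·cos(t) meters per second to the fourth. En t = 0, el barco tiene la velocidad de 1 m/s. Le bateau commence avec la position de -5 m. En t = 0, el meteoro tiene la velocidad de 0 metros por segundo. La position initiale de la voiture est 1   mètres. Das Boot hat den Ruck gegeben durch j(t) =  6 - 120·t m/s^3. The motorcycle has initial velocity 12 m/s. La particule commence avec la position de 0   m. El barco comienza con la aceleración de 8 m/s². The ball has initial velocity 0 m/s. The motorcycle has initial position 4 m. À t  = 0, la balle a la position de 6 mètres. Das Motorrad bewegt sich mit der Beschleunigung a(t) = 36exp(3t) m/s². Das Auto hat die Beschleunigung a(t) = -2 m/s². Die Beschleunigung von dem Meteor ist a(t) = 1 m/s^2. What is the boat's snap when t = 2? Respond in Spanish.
Partiendo de la sacudida j(t) = 6 - 120·t, tomamos 1 derivada. Derivando la sacudida, obtenemos el snap: s(t) = -120. De la ecuación del snap s(t) = -120, sustituimos t = 2 para obtener s = -120.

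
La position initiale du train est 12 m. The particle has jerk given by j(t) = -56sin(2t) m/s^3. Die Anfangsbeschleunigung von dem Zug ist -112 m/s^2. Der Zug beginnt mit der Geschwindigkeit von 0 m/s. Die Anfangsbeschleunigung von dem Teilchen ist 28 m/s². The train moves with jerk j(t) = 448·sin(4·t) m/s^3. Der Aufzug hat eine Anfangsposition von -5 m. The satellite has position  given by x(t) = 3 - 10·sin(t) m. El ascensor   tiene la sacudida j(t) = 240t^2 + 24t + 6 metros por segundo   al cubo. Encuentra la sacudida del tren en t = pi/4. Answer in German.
Wir haben den Ruck j(t) = 448·sin(4·t). Durch Einsetzen von t = pi/4: j(pi/4) = 0.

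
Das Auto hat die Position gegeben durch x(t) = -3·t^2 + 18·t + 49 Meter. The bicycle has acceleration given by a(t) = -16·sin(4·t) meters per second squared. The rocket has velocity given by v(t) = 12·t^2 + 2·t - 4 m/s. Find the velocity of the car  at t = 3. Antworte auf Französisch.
Pour résoudre ceci, nous devons prendre 1 dérivée de notre équation de la position x(t) = -3·t^2 + 18·t + 49. En prenant d/dt de x(t), nous trouvons v(t) = 18 - 6·t. En utilisant v(t) = 18 - 6·t et en substituant t = 3, nous trouvons v = 0.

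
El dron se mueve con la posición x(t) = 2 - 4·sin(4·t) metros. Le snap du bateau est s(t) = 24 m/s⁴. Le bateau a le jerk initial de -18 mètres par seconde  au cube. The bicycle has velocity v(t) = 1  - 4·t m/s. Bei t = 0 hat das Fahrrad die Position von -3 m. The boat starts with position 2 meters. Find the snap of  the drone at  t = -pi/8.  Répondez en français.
En partant de la position x(t) = 2 - 4·sin(4·t), nous prenons 4 dérivées. La dérivée de la position donne la vitesse: v(t) = -16·cos(4·t). En dérivant la vitesse, nous obtenons l'accélération: a(t) = 64·sin(4·t). En dérivant l'accélération, nous obtenons le jerk: j(t) = 256·cos(4·t). En prenant d/dt de j(t), nous trouvons s(t) = -1024·sin(4·t). Nous avons le snap s(t) = -1024·sin(4·t). En substituant t = -pi/8: s(-pi/8) = 1024.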